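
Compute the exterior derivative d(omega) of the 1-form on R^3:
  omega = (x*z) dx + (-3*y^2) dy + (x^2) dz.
d(omega) = (x) dx ∧ dz

For a 1-form omega = sum_i f_i dx_i, the exterior derivative is
  d(omega) = sum_{i < j} (∂f_j/∂x_i - ∂f_i/∂x_j) dx_i ∧ dx_j.
  coefficient of dx ∧ dz: ∂f_3/∂x - ∂f_1/∂z = ∂(x^2)/∂x - ∂(x*z)/∂z = x
Assembling: d(omega) = (x) dx ∧ dz.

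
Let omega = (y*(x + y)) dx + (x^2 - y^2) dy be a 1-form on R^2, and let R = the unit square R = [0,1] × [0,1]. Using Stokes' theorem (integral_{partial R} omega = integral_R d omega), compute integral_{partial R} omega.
integral_(partial R) omega = -1/2

Stokes: integral_partial_R omega = integral_R d omega with d omega = (∂Q/∂x - ∂P/∂y) dx ∧ dy.
  ∂Q/∂x = 2*x
  ∂P/∂y = x + 2*y
  integrand = ∂Q/∂x - ∂P/∂y = x - 2*y.
Integrating over R: integral_0^1 integral_0^1 (x - 2*y) dx dy = -1/2.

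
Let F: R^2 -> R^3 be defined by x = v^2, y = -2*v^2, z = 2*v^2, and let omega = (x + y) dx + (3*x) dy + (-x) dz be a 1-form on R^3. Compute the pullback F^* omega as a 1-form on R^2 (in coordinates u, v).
F^* omega = (-18*v^3) dv

Using F^*(f dg) = (f ∘ F) d(g ∘ F), substitute each coordinate x_i by F_i(u, v) in f_i, and replace dx_i by d F_i = (∂F_i/∂u) du + (∂F_i/∂v) dv.
  For the x component: f_1(F) = -v^2; d F_1 = (0) du + (2*v) dv
  For the y component: f_2(F) = 3*v^2; d F_2 = (0) du + (-4*v) dv
  For the z component: f_3(F) = -v^2; d F_3 = (0) du + (4*v) dv
Combining and collecting du, dv coefficients:
  coeff of du: 0
  coeff of dv: -18*v^3
F^* omega = (-18*v^3) dv.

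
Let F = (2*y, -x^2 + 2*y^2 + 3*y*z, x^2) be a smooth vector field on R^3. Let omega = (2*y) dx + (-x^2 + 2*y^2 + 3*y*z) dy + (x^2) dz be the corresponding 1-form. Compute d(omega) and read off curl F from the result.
d(omega) = (-3*y) dy ∧ dz + (-2*x) dz ∧ dx + (-2*x - 2) dx ∧ dy; curl F = (-3*y, -2*x, -2*x - 2)

d omega = sum_{i<j} (∂f_j/∂x_i - ∂f_i/∂x_j) dx_i ∧ dx_j. Under the identification (dy ∧ dz, dz ∧ dx, dx ∧ dy) ↔ (e_x, e_y, e_z), the coefficients are exactly the components of curl F. Compute:
  ∂R/∂y - ∂Q/∂z = (0) - (3*y) = -3*y
  ∂P/∂z - ∂R/∂x = (0) - (2*x) = -2*x
  ∂Q/∂x - ∂P/∂y = (-2*x) - (2) = -2*x - 2.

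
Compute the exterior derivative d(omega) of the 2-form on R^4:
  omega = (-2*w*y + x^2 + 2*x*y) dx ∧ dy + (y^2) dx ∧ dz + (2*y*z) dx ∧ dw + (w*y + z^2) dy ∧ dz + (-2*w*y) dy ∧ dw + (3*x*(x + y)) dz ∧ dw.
d(omega) = (-2*y - 2*z) dx ∧ dy ∧ dw + (-2*y) dx ∧ dy ∧ dz + (6*x + y) dx ∧ dz ∧ dw + (3*x + y) dy ∧ dz ∧ dw

For a 2-form omega = sum_{i<j} g_{ij} dx_i ∧ dx_j, the exterior derivative is
  d(omega) = sum_{i<j} d(g_{ij}) ∧ dx_i ∧ dx_j = sum_{i<j, k} (∂g_{ij}/∂x_k) dx_k ∧ dx_i ∧ dx_j.
Expand each term, using dx_k ∧ dx_i ∧ dx_j = sgn(permutation) dx_{(a)} ∧ dx_{(b)} ∧ dx_{(c)} with (a < b < c) sorted:
  d(-2*w*y + x^2 + 2*x*y) includes (∂/∂w)(-2*w*y + x^2 + 2*x*y) dw = (-2*y) dw, which multiplied by dx ∧ dy gives (-2*y) dx ∧ dy ∧ dw
  d(y^2) includes (∂/∂y)(y^2) dy = (2*y) dy, which multiplied by dx ∧ dz gives (-2*y) dx ∧ dy ∧ dz
  d(2*y*z) includes (∂/∂y)(2*y*z) dy = (2*z) dy, which multiplied by dx ∧ dw gives (-2*z) dx ∧ dy ∧ dw
  d(2*y*z) includes (∂/∂z)(2*y*z) dz = (2*y) dz, which multiplied by dx ∧ dw gives (-2*y) dx ∧ dz ∧ dw
  d(w*y + z^2) includes (∂/∂w)(w*y + z^2) dw = (y) dw, which multiplied by dy ∧ dz gives (y) dy ∧ dz ∧ dw
  d(3*x*(x + y)) includes (∂/∂x)(3*x*(x + y)) dx = (6*x + 3*y) dx, which multiplied by dz ∧ dw gives (6*x + 3*y) dx ∧ dz ∧ dw
  d(3*x*(x + y)) includes (∂/∂y)(3*x*(x + y)) dy = (3*x) dy, which multiplied by dz ∧ dw gives (3*x) dy ∧ dz ∧ dw
Collecting like 3-forms: d(omega) = (-2*y - 2*z) dx ∧ dy ∧ dw + (-2*y) dx ∧ dy ∧ dz + (6*x + y) dx ∧ dz ∧ dw + (3*x + y) dy ∧ dz ∧ dw.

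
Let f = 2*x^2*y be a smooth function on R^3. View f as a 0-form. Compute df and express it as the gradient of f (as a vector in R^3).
df = (4*x*y) dx + (2*x^2) dy + (0) dz; grad f = (4*x*y, 2*x^2, 0)

For a 0-form f, d f = (∂f/∂x) dx + (∂f/∂y) dy + (∂f/∂z) dz. The components of the vector representation are exactly the entries of grad f in Cartesian coordinates:
  ∂f/∂x = 4*x*y
  ∂f/∂y = 2*x^2
  ∂f/∂z = 0.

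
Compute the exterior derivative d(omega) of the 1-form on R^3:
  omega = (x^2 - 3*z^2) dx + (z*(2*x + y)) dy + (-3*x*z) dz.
d(omega) = (2*z) dx ∧ dy + (3*z) dx ∧ dz + (-2*x - y) dy ∧ dz

For a 1-form omega = sum_i f_i dx_i, the exterior derivative is
  d(omega) = sum_{i < j} (∂f_j/∂x_i - ∂f_i/∂x_j) dx_i ∧ dx_j.
  coefficient of dx ∧ dy: ∂f_2/∂x - ∂f_1/∂y = ∂(z*(2*x + y))/∂x - ∂(x^2 - 3*z^2)/∂y = 2*z
  coefficient of dx ∧ dz: ∂f_3/∂x - ∂f_1/∂z = ∂(-3*x*z)/∂x - ∂(x^2 - 3*z^2)/∂z = 3*z
  coefficient of dy ∧ dz: ∂f_3/∂y - ∂f_2/∂z = ∂(-3*x*z)/∂y - ∂(z*(2*x + y))/∂z = -2*x - y
Assembling: d(omega) = (2*z) dx ∧ dy + (3*z) dx ∧ dz + (-2*x - y) dy ∧ dz.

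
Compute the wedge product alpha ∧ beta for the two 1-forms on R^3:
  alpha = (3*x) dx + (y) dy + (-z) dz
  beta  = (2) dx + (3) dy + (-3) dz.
alpha ∧ beta = (9*x - 2*y) dx ∧ dy + (-9*x + 2*z) dx ∧ dz + (-3*y + 3*z) dy ∧ dz

Distribute the wedge, using dx_i ∧ dx_j = -dx_j ∧ dx_i and dx_i ∧ dx_i = 0. For each pair (i, j) with i < j, the coefficient of dx_i ∧ dx_j in alpha ∧ beta is (alpha_i * beta_j - alpha_j * beta_i). Collecting: alpha ∧ beta = (9*x - 2*y) dx ∧ dy + (-9*x + 2*z) dx ∧ dz + (-3*y + 3*z) dy ∧ dz.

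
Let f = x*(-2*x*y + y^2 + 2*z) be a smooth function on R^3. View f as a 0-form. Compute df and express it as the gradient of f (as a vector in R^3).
df = (-4*x*y + y^2 + 2*z) dx + (2*x*(-x + y)) dy + (2*x) dz; grad f = (-4*x*y + y^2 + 2*z, 2*x*(-x + y), 2*x)

For a 0-form f, d f = (∂f/∂x) dx + (∂f/∂y) dy + (∂f/∂z) dz. The components of the vector representation are exactly the entries of grad f in Cartesian coordinates:
  ∂f/∂x = -4*x*y + y^2 + 2*z
  ∂f/∂y = 2*x*(-x + y)
  ∂f/∂z = 2*x.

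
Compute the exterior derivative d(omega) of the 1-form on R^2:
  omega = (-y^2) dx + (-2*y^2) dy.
d(omega) = (2*y) dx ∧ dy

For a 1-form omega = sum_i f_i dx_i, the exterior derivative is
  d(omega) = sum_{i < j} (∂f_j/∂x_i - ∂f_i/∂x_j) dx_i ∧ dx_j.
  coefficient of dx ∧ dy: ∂f_2/∂x - ∂f_1/∂y = ∂(-2*y^2)/∂x - ∂(-y^2)/∂y = 2*y
Assembling: d(omega) = (2*y) dx ∧ dy.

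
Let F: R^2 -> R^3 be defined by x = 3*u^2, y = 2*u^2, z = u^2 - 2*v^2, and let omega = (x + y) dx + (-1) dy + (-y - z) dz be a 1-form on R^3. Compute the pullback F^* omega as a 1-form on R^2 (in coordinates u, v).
F^* omega = (4*u*(6*u^2 + v^2 - 1)) du + (12*u^2*v - 8*v^3) dv

Using F^*(f dg) = (f ∘ F) d(g ∘ F), substitute each coordinate x_i by F_i(u, v) in f_i, and replace dx_i by d F_i = (∂F_i/∂u) du + (∂F_i/∂v) dv.
  For the x component: f_1(F) = 5*u^2; d F_1 = (6*u) du + (0) dv
  For the y component: f_2(F) = -1; d F_2 = (4*u) du + (0) dv
  For the z component: f_3(F) = -3*u^2 + 2*v^2; d F_3 = (2*u) du + (-4*v) dv
Combining and collecting du, dv coefficients:
  coeff of du: 4*u*(6*u^2 + v^2 - 1)
  coeff of dv: 12*u^2*v - 8*v^3
F^* omega = (4*u*(6*u^2 + v^2 - 1)) du + (12*u^2*v - 8*v^3) dv.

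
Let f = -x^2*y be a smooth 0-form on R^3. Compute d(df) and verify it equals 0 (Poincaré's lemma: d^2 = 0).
d(df) = 0

Step 1: df = sum_i (∂f/∂x_i) dx_i = (-2*x*y) dx + (-x^2) dy + (0) dz.
Step 2: Apply d again. Using the 1-form formula, the coefficient of dx ∧ dy in d(df) is ∂^2 f/∂x ∂y - ∂^2 f/∂y ∂x = (-2*x) - (-2*x) = 0 (equality of mixed partials for smooth f).
Similarly for dx ∧ dz and dy ∧ dz — all coefficients vanish. So d(df) = 0.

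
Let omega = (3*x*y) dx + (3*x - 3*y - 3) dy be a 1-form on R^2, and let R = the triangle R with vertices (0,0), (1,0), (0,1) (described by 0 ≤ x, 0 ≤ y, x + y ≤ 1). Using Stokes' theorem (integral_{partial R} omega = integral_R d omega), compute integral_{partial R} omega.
integral_(partial R) omega = 1

Stokes: integral_partial_R omega = integral_R d omega with d omega = (∂Q/∂x - ∂P/∂y) dx ∧ dy.
  ∂Q/∂x = 3
  ∂P/∂y = 3*x
  integrand = ∂Q/∂x - ∂P/∂y = 3 - 3*x.
Integrating over R: integral_0^1 integral_0^{1-x} (3 - 3*x) dy dx = 1.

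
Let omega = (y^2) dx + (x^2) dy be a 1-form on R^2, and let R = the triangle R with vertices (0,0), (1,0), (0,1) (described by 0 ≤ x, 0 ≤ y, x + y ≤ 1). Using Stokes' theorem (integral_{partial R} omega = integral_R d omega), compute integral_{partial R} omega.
integral_(partial R) omega = 0

Stokes: integral_partial_R omega = integral_R d omega with d omega = (∂Q/∂x - ∂P/∂y) dx ∧ dy.
  ∂Q/∂x = 2*x
  ∂P/∂y = 2*y
  integrand = ∂Q/∂x - ∂P/∂y = 2*x - 2*y.
Integrating over R: integral_0^1 integral_0^{1-x} (2*x - 2*y) dy dx = 0.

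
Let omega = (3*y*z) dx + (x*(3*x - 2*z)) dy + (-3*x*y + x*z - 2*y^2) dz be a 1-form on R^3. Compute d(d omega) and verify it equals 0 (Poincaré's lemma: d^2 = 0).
d(d omega) = 0

Step 1: d omega = sum_{i<j} (∂f_j/∂x_i - ∂f_i/∂x_j) dx_i ∧ dx_j:
  coeff of dx ∧ dy: 6*x - 5*z
  coeff of dx ∧ dz: -6*y + z
  coeff of dy ∧ dz: -x - 4*y
Step 2: Apply d again to each 2-form coefficient. The only possible 3-form in R^3 is dx ∧ dy ∧ dz, with coefficient
  ∂(coeff of dy∧dz)/∂x - ∂(coeff of dx∧dz)/∂y + ∂(coeff of dx∧dy)/∂z
  = ∂/∂x (-x - 4*y) - ∂/∂y (-6*y + z) + ∂/∂z (6*x - 5*z).
Each of these terms simplifies to sums of mixed partials that cancel in pairs. The result is 0 (by equality of mixed partials for smooth functions — Schwarz / Clairaut).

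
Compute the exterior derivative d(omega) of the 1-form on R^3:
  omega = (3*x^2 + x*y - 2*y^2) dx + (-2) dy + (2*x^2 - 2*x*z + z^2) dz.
d(omega) = (-x + 4*y) dx ∧ dy + (4*x - 2*z) dx ∧ dz

For a 1-form omega = sum_i f_i dx_i, the exterior derivative is
  d(omega) = sum_{i < j} (∂f_j/∂x_i - ∂f_i/∂x_j) dx_i ∧ dx_j.
  coefficient of dx ∧ dy: ∂f_2/∂x - ∂f_1/∂y = ∂(-2)/∂x - ∂(3*x^2 + x*y - 2*y^2)/∂y = -x + 4*y
  coefficient of dx ∧ dz: ∂f_3/∂x - ∂f_1/∂z = ∂(2*x^2 - 2*x*z + z^2)/∂x - ∂(3*x^2 + x*y - 2*y^2)/∂z = 4*x - 2*z
Assembling: d(omega) = (-x + 4*y) dx ∧ dy + (4*x - 2*z) dx ∧ dz.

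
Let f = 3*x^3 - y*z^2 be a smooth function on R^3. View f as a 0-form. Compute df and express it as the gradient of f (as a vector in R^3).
df = (9*x^2) dx + (-z^2) dy + (-2*y*z) dz; grad f = (9*x^2, -z^2, -2*y*z)

For a 0-form f, d f = (∂f/∂x) dx + (∂f/∂y) dy + (∂f/∂z) dz. The components of the vector representation are exactly the entries of grad f in Cartesian coordinates:
  ∂f/∂x = 9*x^2
  ∂f/∂y = -z^2
  ∂f/∂z = -2*y*z.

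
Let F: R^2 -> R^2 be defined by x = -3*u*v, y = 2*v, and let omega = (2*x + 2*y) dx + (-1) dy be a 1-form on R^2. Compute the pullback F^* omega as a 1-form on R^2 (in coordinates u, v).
F^* omega = (v^2*(18*u - 12)) du + (18*u^2*v - 12*u*v - 2) dv

Using F^*(f dg) = (f ∘ F) d(g ∘ F), substitute each coordinate x_i by F_i(u, v) in f_i, and replace dx_i by d F_i = (∂F_i/∂u) du + (∂F_i/∂v) dv.
  For the x component: f_1(F) = 2*v*(2 - 3*u); d F_1 = (-3*v) du + (-3*u) dv
  For the y component: f_2(F) = -1; d F_2 = (0) du + (2) dv
Combining and collecting du, dv coefficients:
  coeff of du: v^2*(18*u - 12)
  coeff of dv: 18*u^2*v - 12*u*v - 2
F^* omega = (v^2*(18*u - 12)) du + (18*u^2*v - 12*u*v - 2) dv.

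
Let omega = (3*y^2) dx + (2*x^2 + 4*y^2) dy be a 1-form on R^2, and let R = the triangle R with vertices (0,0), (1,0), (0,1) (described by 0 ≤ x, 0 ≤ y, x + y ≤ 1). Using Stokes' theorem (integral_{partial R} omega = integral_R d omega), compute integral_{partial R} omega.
integral_(partial R) omega = -1/3

Stokes: integral_partial_R omega = integral_R d omega with d omega = (∂Q/∂x - ∂P/∂y) dx ∧ dy.
  ∂Q/∂x = 4*x
  ∂P/∂y = 6*y
  integrand = ∂Q/∂x - ∂P/∂y = 4*x - 6*y.
Integrating over R: integral_0^1 integral_0^{1-x} (4*x - 6*y) dy dx = -1/3.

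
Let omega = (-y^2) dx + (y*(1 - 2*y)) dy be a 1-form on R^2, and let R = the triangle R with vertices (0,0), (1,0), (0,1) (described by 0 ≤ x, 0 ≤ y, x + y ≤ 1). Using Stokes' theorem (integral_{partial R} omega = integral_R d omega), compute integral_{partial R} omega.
integral_(partial R) omega = 1/3

Stokes: integral_partial_R omega = integral_R d omega with d omega = (∂Q/∂x - ∂P/∂y) dx ∧ dy.
  ∂Q/∂x = 0
  ∂P/∂y = -2*y
  integrand = ∂Q/∂x - ∂P/∂y = 2*y.
Integrating over R: integral_0^1 integral_0^{1-x} (2*y) dy dx = 1/3.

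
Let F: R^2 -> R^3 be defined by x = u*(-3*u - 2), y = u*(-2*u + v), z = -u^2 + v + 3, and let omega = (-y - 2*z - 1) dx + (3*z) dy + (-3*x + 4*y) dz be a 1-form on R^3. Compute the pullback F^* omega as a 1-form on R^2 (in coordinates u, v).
F^* omega = (-14*u^3 - 5*u^2*v - 20*u^2 + 2*u*v + 6*u + 3*v^2 + 13*v + 14) du + (u*(-3*u^2 + u + 7*v + 15)) dv

Using F^*(f dg) = (f ∘ F) d(g ∘ F), substitute each coordinate x_i by F_i(u, v) in f_i, and replace dx_i by d F_i = (∂F_i/∂u) du + (∂F_i/∂v) dv.
  For the x component: f_1(F) = 4*u^2 - u*v - 2*v - 7; d F_1 = (-6*u - 2) du + (0) dv
  For the y component: f_2(F) = -3*u^2 + 3*v + 9; d F_2 = (-4*u + v) du + (u) dv
  For the z component: f_3(F) = u*(u + 4*v + 6); d F_3 = (-2*u) du + (1) dv
Combining and collecting du, dv coefficients:
  coeff of du: -14*u^3 - 5*u^2*v - 20*u^2 + 2*u*v + 6*u + 3*v^2 + 13*v + 14
  coeff of dv: u*(-3*u^2 + u + 7*v + 15)
F^* omega = (-14*u^3 - 5*u^2*v - 20*u^2 + 2*u*v + 6*u + 3*v^2 + 13*v + 14) du + (u*(-3*u^2 + u + 7*v + 15)) dv.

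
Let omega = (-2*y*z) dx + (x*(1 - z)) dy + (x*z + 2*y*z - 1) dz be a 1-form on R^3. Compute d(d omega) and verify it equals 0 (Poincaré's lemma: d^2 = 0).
d(d omega) = 0

Step 1: d omega = sum_{i<j} (∂f_j/∂x_i - ∂f_i/∂x_j) dx_i ∧ dx_j:
  coeff of dx ∧ dy: z + 1
  coeff of dx ∧ dz: 2*y + z
  coeff of dy ∧ dz: x + 2*z
Step 2: Apply d again to each 2-form coefficient. The only possible 3-form in R^3 is dx ∧ dy ∧ dz, with coefficient
  ∂(coeff of dy∧dz)/∂x - ∂(coeff of dx∧dz)/∂y + ∂(coeff of dx∧dy)/∂z
  = ∂/∂x (x + 2*z) - ∂/∂y (2*y + z) + ∂/∂z (z + 1).
Each of these terms simplifies to sums of mixed partials that cancel in pairs. The result is 0 (by equality of mixed partials for smooth functions — Schwarz / Clairaut).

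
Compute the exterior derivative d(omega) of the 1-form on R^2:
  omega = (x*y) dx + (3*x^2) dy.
d(omega) = (5*x) dx ∧ dy

For a 1-form omega = sum_i f_i dx_i, the exterior derivative is
  d(omega) = sum_{i < j} (∂f_j/∂x_i - ∂f_i/∂x_j) dx_i ∧ dx_j.
  coefficient of dx ∧ dy: ∂f_2/∂x - ∂f_1/∂y = ∂(3*x^2)/∂x - ∂(x*y)/∂y = 5*x
Assembling: d(omega) = (5*x) dx ∧ dy.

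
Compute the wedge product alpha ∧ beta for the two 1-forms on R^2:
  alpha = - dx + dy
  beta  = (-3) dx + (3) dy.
alpha ∧ beta = 0

Distribute the wedge, using dx_i ∧ dx_j = -dx_j ∧ dx_i and dx_i ∧ dx_i = 0. For each pair (i, j) with i < j, the coefficient of dx_i ∧ dx_j in alpha ∧ beta is (alpha_i * beta_j - alpha_j * beta_i). Collecting: alpha ∧ beta = 0.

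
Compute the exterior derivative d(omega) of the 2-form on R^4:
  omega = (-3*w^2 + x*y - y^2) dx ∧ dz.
d(omega) = (-x + 2*y) dx ∧ dy ∧ dz + (-6*w) dx ∧ dz ∧ dw

For a 2-form omega = sum_{i<j} g_{ij} dx_i ∧ dx_j, the exterior derivative is
  d(omega) = sum_{i<j} d(g_{ij}) ∧ dx_i ∧ dx_j = sum_{i<j, k} (∂g_{ij}/∂x_k) dx_k ∧ dx_i ∧ dx_j.
Expand each term, using dx_k ∧ dx_i ∧ dx_j = sgn(permutation) dx_{(a)} ∧ dx_{(b)} ∧ dx_{(c)} with (a < b < c) sorted:
  d(-3*w^2 + x*y - y^2) includes (∂/∂y)(-3*w^2 + x*y - y^2) dy = (x - 2*y) dy, which multiplied by dx ∧ dz gives (-x + 2*y) dx ∧ dy ∧ dz
  d(-3*w^2 + x*y - y^2) includes (∂/∂w)(-3*w^2 + x*y - y^2) dw = (-6*w) dw, which multiplied by dx ∧ dz gives (-6*w) dx ∧ dz ∧ dw
Collecting like 3-forms: d(omega) = (-x + 2*y) dx ∧ dy ∧ dz + (-6*w) dx ∧ dz ∧ dw.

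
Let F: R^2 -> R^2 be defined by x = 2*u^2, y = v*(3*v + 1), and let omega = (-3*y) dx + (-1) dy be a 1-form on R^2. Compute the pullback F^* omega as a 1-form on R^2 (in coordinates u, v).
F^* omega = (12*u*v*(-3*v - 1)) du + (-6*v - 1) dv

Using F^*(f dg) = (f ∘ F) d(g ∘ F), substitute each coordinate x_i by F_i(u, v) in f_i, and replace dx_i by d F_i = (∂F_i/∂u) du + (∂F_i/∂v) dv.
  For the x component: f_1(F) = 3*v*(-3*v - 1); d F_1 = (4*u) du + (0) dv
  For the y component: f_2(F) = -1; d F_2 = (0) du + (6*v + 1) dv
Combining and collecting du, dv coefficients:
  coeff of du: 12*u*v*(-3*v - 1)
  coeff of dv: -6*v - 1
F^* omega = (12*u*v*(-3*v - 1)) du + (-6*v - 1) dv.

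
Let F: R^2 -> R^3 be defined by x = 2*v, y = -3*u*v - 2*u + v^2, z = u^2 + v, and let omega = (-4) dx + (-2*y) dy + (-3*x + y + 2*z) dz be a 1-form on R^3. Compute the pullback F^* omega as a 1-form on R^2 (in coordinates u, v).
F^* omega = (4*u^3 - 6*u^2*v - 4*u^2 - 16*u*v^2 - 32*u*v - 8*u + 6*v^3 + 4*v^2) du + (-18*u^2*v - 10*u^2 + 18*u*v^2 + 5*u*v - 2*u - 4*v^3 + v^2 - 4*v - 8) dv

Using F^*(f dg) = (f ∘ F) d(g ∘ F), substitute each coordinate x_i by F_i(u, v) in f_i, and replace dx_i by d F_i = (∂F_i/∂u) du + (∂F_i/∂v) dv.
  For the x component: f_1(F) = -4; d F_1 = (0) du + (2) dv
  For the y component: f_2(F) = 6*u*v + 4*u - 2*v^2; d F_2 = (-3*v - 2) du + (-3*u + 2*v) dv
  For the z component: f_3(F) = 2*u^2 - 3*u*v - 2*u + v^2 - 4*v; d F_3 = (2*u) du + (1) dv
Combining and collecting du, dv coefficients:
  coeff of du: 4*u^3 - 6*u^2*v - 4*u^2 - 16*u*v^2 - 32*u*v - 8*u + 6*v^3 + 4*v^2
  coeff of dv: -18*u^2*v - 10*u^2 + 18*u*v^2 + 5*u*v - 2*u - 4*v^3 + v^2 - 4*v - 8
F^* omega = (4*u^3 - 6*u^2*v - 4*u^2 - 16*u*v^2 - 32*u*v - 8*u + 6*v^3 + 4*v^2) du + (-18*u^2*v - 10*u^2 + 18*u*v^2 + 5*u*v - 2*u - 4*v^3 + v^2 - 4*v - 8) dv.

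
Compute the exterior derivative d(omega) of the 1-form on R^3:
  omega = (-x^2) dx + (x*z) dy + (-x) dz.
d(omega) = (z) dx ∧ dy + (-1) dx ∧ dz + (-x) dy ∧ dz

For a 1-form omega = sum_i f_i dx_i, the exterior derivative is
  d(omega) = sum_{i < j} (∂f_j/∂x_i - ∂f_i/∂x_j) dx_i ∧ dx_j.
  coefficient of dx ∧ dy: ∂f_2/∂x - ∂f_1/∂y = ∂(x*z)/∂x - ∂(-x^2)/∂y = z
  coefficient of dx ∧ dz: ∂f_3/∂x - ∂f_1/∂z = ∂(-x)/∂x - ∂(-x^2)/∂z = -1
  coefficient of dy ∧ dz: ∂f_3/∂y - ∂f_2/∂z = ∂(-x)/∂y - ∂(x*z)/∂z = -x
Assembling: d(omega) = (z) dx ∧ dy + (-1) dx ∧ dz + (-x) dy ∧ dz.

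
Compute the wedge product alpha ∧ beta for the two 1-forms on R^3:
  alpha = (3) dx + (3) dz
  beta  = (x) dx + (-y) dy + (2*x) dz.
alpha ∧ beta = (-3*y) dx ∧ dy + (3*x) dx ∧ dz + (3*y) dy ∧ dz

Distribute the wedge, using dx_i ∧ dx_j = -dx_j ∧ dx_i and dx_i ∧ dx_i = 0. For each pair (i, j) with i < j, the coefficient of dx_i ∧ dx_j in alpha ∧ beta is (alpha_i * beta_j - alpha_j * beta_i). Collecting: alpha ∧ beta = (-3*y) dx ∧ dy + (3*x) dx ∧ dz + (3*y) dy ∧ dz.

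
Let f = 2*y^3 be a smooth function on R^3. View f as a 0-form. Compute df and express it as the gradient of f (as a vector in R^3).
df = (0) dx + (6*y^2) dy + (0) dz; grad f = (0, 6*y^2, 0)

For a 0-form f, d f = (∂f/∂x) dx + (∂f/∂y) dy + (∂f/∂z) dz. The components of the vector representation are exactly the entries of grad f in Cartesian coordinates:
  ∂f/∂x = 0
  ∂f/∂y = 6*y^2
  ∂f/∂z = 0.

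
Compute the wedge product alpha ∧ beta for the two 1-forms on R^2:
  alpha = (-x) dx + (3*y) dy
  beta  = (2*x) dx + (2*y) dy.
alpha ∧ beta = (-8*x*y) dx ∧ dy

Distribute the wedge, using dx_i ∧ dx_j = -dx_j ∧ dx_i and dx_i ∧ dx_i = 0. For each pair (i, j) with i < j, the coefficient of dx_i ∧ dx_j in alpha ∧ beta is (alpha_i * beta_j - alpha_j * beta_i). Collecting: alpha ∧ beta = (-8*x*y) dx ∧ dy.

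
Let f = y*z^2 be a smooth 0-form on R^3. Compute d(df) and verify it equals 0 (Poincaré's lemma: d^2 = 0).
d(df) = 0

Step 1: df = sum_i (∂f/∂x_i) dx_i = (0) dx + (z^2) dy + (2*y*z) dz.
Step 2: Apply d again. Using the 1-form formula, the coefficient of dx ∧ dy in d(df) is ∂^2 f/∂x ∂y - ∂^2 f/∂y ∂x = (0) - (0) = 0 (equality of mixed partials for smooth f).
Similarly for dx ∧ dz and dy ∧ dz — all coefficients vanish. So d(df) = 0.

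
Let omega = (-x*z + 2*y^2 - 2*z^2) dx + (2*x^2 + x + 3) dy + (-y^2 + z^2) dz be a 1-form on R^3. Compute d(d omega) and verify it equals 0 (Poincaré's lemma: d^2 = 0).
d(d omega) = 0

Step 1: d omega = sum_{i<j} (∂f_j/∂x_i - ∂f_i/∂x_j) dx_i ∧ dx_j:
  coeff of dx ∧ dy: 4*x - 4*y + 1
  coeff of dx ∧ dz: x + 4*z
  coeff of dy ∧ dz: -2*y
Step 2: Apply d again to each 2-form coefficient. The only possible 3-form in R^3 is dx ∧ dy ∧ dz, with coefficient
  ∂(coeff of dy∧dz)/∂x - ∂(coeff of dx∧dz)/∂y + ∂(coeff of dx∧dy)/∂z
  = ∂/∂x (-2*y) - ∂/∂y (x + 4*z) + ∂/∂z (4*x - 4*y + 1).
Each of these terms simplifies to sums of mixed partials that cancel in pairs. The result is 0 (by equality of mixed partials for smooth functions — Schwarz / Clairaut).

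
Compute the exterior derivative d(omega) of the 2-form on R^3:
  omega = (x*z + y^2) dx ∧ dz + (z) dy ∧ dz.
d(omega) = (-2*y) dx ∧ dy ∧ dz

For a 2-form omega = sum_{i<j} g_{ij} dx_i ∧ dx_j, the exterior derivative is
  d(omega) = sum_{i<j} d(g_{ij}) ∧ dx_i ∧ dx_j = sum_{i<j, k} (∂g_{ij}/∂x_k) dx_k ∧ dx_i ∧ dx_j.
Expand each term, using dx_k ∧ dx_i ∧ dx_j = sgn(permutation) dx_{(a)} ∧ dx_{(b)} ∧ dx_{(c)} with (a < b < c) sorted:
  d(x*z + y^2) includes (∂/∂y)(x*z + y^2) dy = (2*y) dy, which multiplied by dx ∧ dz gives (-2*y) dx ∧ dy ∧ dz
Collecting like 3-forms: d(omega) = (-2*y) dx ∧ dy ∧ dz.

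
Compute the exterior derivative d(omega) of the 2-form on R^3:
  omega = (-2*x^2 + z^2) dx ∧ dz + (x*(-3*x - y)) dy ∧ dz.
d(omega) = (-6*x - y) dx ∧ dy ∧ dz

For a 2-form omega = sum_{i<j} g_{ij} dx_i ∧ dx_j, the exterior derivative is
  d(omega) = sum_{i<j} d(g_{ij}) ∧ dx_i ∧ dx_j = sum_{i<j, k} (∂g_{ij}/∂x_k) dx_k ∧ dx_i ∧ dx_j.
Expand each term, using dx_k ∧ dx_i ∧ dx_j = sgn(permutation) dx_{(a)} ∧ dx_{(b)} ∧ dx_{(c)} with (a < b < c) sorted:
  d(x*(-3*x - y)) includes (∂/∂x)(x*(-3*x - y)) dx = (-6*x - y) dx, which multiplied by dy ∧ dz gives (-6*x - y) dx ∧ dy ∧ dz
Collecting like 3-forms: d(omega) = (-6*x - y) dx ∧ dy ∧ dz.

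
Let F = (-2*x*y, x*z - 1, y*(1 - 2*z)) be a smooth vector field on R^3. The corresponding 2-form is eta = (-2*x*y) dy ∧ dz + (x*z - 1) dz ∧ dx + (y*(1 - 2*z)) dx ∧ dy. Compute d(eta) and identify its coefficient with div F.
d(eta) = (-4*y) dx ∧ dy ∧ dz; div F = -4*y

For a 2-form in R^3 of the form above, applying d gives a 3-form with coefficient ∂P/∂x + ∂Q/∂y + ∂R/∂z:
  ∂P/∂x = -2*y
  ∂Q/∂y = 0
  ∂R/∂z = -2*y
Sum = -4*y, which is exactly div F.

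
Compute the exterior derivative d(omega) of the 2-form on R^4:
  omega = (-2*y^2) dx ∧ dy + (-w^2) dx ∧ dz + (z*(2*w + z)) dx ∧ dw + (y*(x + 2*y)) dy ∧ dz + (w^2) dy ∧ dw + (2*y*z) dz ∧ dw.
d(omega) = (-4*w - 2*z) dx ∧ dz ∧ dw + (y) dx ∧ dy ∧ dz + (2*z) dy ∧ dz ∧ dw

For a 2-form omega = sum_{i<j} g_{ij} dx_i ∧ dx_j, the exterior derivative is
  d(omega) = sum_{i<j} d(g_{ij}) ∧ dx_i ∧ dx_j = sum_{i<j, k} (∂g_{ij}/∂x_k) dx_k ∧ dx_i ∧ dx_j.
Expand each term, using dx_k ∧ dx_i ∧ dx_j = sgn(permutation) dx_{(a)} ∧ dx_{(b)} ∧ dx_{(c)} with (a < b < c) sorted:
  d(-w^2) includes (∂/∂w)(-w^2) dw = (-2*w) dw, which multiplied by dx ∧ dz gives (-2*w) dx ∧ dz ∧ dw
  d(z*(2*w + z)) includes (∂/∂z)(z*(2*w + z)) dz = (2*w + 2*z) dz, which multiplied by dx ∧ dw gives (-2*w - 2*z) dx ∧ dz ∧ dw
  d(y*(x + 2*y)) includes (∂/∂x)(y*(x + 2*y)) dx = (y) dx, which multiplied by dy ∧ dz gives (y) dx ∧ dy ∧ dz
  d(2*y*z) includes (∂/∂y)(2*y*z) dy = (2*z) dy, which multiplied by dz ∧ dw gives (2*z) dy ∧ dz ∧ dw
Collecting like 3-forms: d(omega) = (-4*w - 2*z) dx ∧ dz ∧ dw + (y) dx ∧ dy ∧ dz + (2*z) dy ∧ dz ∧ dw.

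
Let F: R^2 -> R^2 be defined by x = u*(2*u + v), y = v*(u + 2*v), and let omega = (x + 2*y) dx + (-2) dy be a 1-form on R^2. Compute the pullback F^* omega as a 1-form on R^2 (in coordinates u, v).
F^* omega = (8*u^3 + 14*u^2*v + 19*u*v^2 + 4*v^3 - 2*v) du + (2*u^3 + 3*u^2*v + 4*u*v^2 - 2*u - 8*v) dv

Using F^*(f dg) = (f ∘ F) d(g ∘ F), substitute each coordinate x_i by F_i(u, v) in f_i, and replace dx_i by d F_i = (∂F_i/∂u) du + (∂F_i/∂v) dv.
  For the x component: f_1(F) = 2*u^2 + 3*u*v + 4*v^2; d F_1 = (4*u + v) du + (u) dv
  For the y component: f_2(F) = -2; d F_2 = (v) du + (u + 4*v) dv
Combining and collecting du, dv coefficients:
  coeff of du: 8*u^3 + 14*u^2*v + 19*u*v^2 + 4*v^3 - 2*v
  coeff of dv: 2*u^3 + 3*u^2*v + 4*u*v^2 - 2*u - 8*v
F^* omega = (8*u^3 + 14*u^2*v + 19*u*v^2 + 4*v^3 - 2*v) du + (2*u^3 + 3*u^2*v + 4*u*v^2 - 2*u - 8*v) dv.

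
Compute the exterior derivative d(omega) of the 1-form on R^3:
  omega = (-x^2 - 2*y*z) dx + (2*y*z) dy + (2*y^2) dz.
d(omega) = (2*z) dx ∧ dy + (2*y) dx ∧ dz + (2*y) dy ∧ dz

For a 1-form omega = sum_i f_i dx_i, the exterior derivative is
  d(omega) = sum_{i < j} (∂f_j/∂x_i - ∂f_i/∂x_j) dx_i ∧ dx_j.
  coefficient of dx ∧ dy: ∂f_2/∂x - ∂f_1/∂y = ∂(2*y*z)/∂x - ∂(-x^2 - 2*y*z)/∂y = 2*z
  coefficient of dx ∧ dz: ∂f_3/∂x - ∂f_1/∂z = ∂(2*y^2)/∂x - ∂(-x^2 - 2*y*z)/∂z = 2*y
  coefficient of dy ∧ dz: ∂f_3/∂y - ∂f_2/∂z = ∂(2*y^2)/∂y - ∂(2*y*z)/∂z = 2*y
Assembling: d(omega) = (2*z) dx ∧ dy + (2*y) dx ∧ dz + (2*y) dy ∧ dz.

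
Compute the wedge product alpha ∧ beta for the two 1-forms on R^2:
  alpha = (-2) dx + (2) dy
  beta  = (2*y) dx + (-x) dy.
alpha ∧ beta = (2*x - 4*y) dx ∧ dy

Distribute the wedge, using dx_i ∧ dx_j = -dx_j ∧ dx_i and dx_i ∧ dx_i = 0. For each pair (i, j) with i < j, the coefficient of dx_i ∧ dx_j in alpha ∧ beta is (alpha_i * beta_j - alpha_j * beta_i). Collecting: alpha ∧ beta = (2*x - 4*y) dx ∧ dy.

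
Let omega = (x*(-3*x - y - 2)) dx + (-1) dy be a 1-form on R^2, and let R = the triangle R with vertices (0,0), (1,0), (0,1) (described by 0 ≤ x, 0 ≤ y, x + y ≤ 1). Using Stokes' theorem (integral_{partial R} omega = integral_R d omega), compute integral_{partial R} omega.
integral_(partial R) omega = 1/6

Stokes: integral_partial_R omega = integral_R d omega with d omega = (∂Q/∂x - ∂P/∂y) dx ∧ dy.
  ∂Q/∂x = 0
  ∂P/∂y = -x
  integrand = ∂Q/∂x - ∂P/∂y = x.
Integrating over R: integral_0^1 integral_0^{1-x} (x) dy dx = 1/6.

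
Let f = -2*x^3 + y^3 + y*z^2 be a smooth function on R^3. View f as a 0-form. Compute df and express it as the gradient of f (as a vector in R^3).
df = (-6*x^2) dx + (3*y^2 + z^2) dy + (2*y*z) dz; grad f = (-6*x^2, 3*y^2 + z^2, 2*y*z)

For a 0-form f, d f = (∂f/∂x) dx + (∂f/∂y) dy + (∂f/∂z) dz. The components of the vector representation are exactly the entries of grad f in Cartesian coordinates:
  ∂f/∂x = -6*x^2
  ∂f/∂y = 3*y^2 + z^2
  ∂f/∂z = 2*y*z.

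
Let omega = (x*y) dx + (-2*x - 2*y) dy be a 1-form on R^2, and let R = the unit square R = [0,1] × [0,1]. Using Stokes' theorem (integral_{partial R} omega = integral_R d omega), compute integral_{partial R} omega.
integral_(partial R) omega = -5/2

Stokes: integral_partial_R omega = integral_R d omega with d omega = (∂Q/∂x - ∂P/∂y) dx ∧ dy.
  ∂Q/∂x = -2
  ∂P/∂y = x
  integrand = ∂Q/∂x - ∂P/∂y = -x - 2.
Integrating over R: integral_0^1 integral_0^1 (-x - 2) dx dy = -5/2.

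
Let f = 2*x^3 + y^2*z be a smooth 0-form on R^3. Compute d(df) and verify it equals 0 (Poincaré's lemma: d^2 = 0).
d(df) = 0

Step 1: df = sum_i (∂f/∂x_i) dx_i = (6*x^2) dx + (2*y*z) dy + (y^2) dz.
Step 2: Apply d again. Using the 1-form formula, the coefficient of dx ∧ dy in d(df) is ∂^2 f/∂x ∂y - ∂^2 f/∂y ∂x = (0) - (0) = 0 (equality of mixed partials for smooth f).
Similarly for dx ∧ dz and dy ∧ dz — all coefficients vanish. So d(df) = 0.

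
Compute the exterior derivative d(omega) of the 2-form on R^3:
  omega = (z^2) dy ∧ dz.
d(omega) = 0

For a 2-form omega = sum_{i<j} g_{ij} dx_i ∧ dx_j, the exterior derivative is
  d(omega) = sum_{i<j} d(g_{ij}) ∧ dx_i ∧ dx_j = sum_{i<j, k} (∂g_{ij}/∂x_k) dx_k ∧ dx_i ∧ dx_j.
Expand each term, using dx_k ∧ dx_i ∧ dx_j = sgn(permutation) dx_{(a)} ∧ dx_{(b)} ∧ dx_{(c)} with (a < b < c) sorted:

Collecting like 3-forms: d(omega) = 0.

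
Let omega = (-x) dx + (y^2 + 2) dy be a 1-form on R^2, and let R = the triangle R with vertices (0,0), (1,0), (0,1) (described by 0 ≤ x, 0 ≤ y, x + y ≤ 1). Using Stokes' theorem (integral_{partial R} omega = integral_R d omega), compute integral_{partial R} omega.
integral_(partial R) omega = 0

Stokes: integral_partial_R omega = integral_R d omega with d omega = (∂Q/∂x - ∂P/∂y) dx ∧ dy.
  ∂Q/∂x = 0
  ∂P/∂y = 0
  integrand = ∂Q/∂x - ∂P/∂y = 0.
Integrating over R: integral_0^1 integral_0^{1-x} (0) dy dx = 0.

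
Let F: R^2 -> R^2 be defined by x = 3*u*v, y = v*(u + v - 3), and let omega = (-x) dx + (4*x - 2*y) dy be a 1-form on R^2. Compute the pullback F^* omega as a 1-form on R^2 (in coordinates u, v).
F^* omega = (v^2*(u - 2*v + 6)) du + (v*(u^2 + 18*u*v - 24*u - 4*v^2 + 18*v - 18)) dv

Using F^*(f dg) = (f ∘ F) d(g ∘ F), substitute each coordinate x_i by F_i(u, v) in f_i, and replace dx_i by d F_i = (∂F_i/∂u) du + (∂F_i/∂v) dv.
  For the x component: f_1(F) = -3*u*v; d F_1 = (3*v) du + (3*u) dv
  For the y component: f_2(F) = 2*v*(5*u - v + 3); d F_2 = (v) du + (u + 2*v - 3) dv
Combining and collecting du, dv coefficients:
  coeff of du: v^2*(u - 2*v + 6)
  coeff of dv: v*(u^2 + 18*u*v - 24*u - 4*v^2 + 18*v - 18)
F^* omega = (v^2*(u - 2*v + 6)) du + (v*(u^2 + 18*u*v - 24*u - 4*v^2 + 18*v - 18)) dv.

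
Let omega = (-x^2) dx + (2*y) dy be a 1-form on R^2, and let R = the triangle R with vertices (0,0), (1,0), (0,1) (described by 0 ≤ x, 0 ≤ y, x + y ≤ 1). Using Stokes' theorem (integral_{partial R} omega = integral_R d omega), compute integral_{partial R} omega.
integral_(partial R) omega = 0

Stokes: integral_partial_R omega = integral_R d omega with d omega = (∂Q/∂x - ∂P/∂y) dx ∧ dy.
  ∂Q/∂x = 0
  ∂P/∂y = 0
  integrand = ∂Q/∂x - ∂P/∂y = 0.
Integrating over R: integral_0^1 integral_0^{1-x} (0) dy dx = 0.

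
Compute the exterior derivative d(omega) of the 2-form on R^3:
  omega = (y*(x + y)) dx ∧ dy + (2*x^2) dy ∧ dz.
d(omega) = (4*x) dx ∧ dy ∧ dz

For a 2-form omega = sum_{i<j} g_{ij} dx_i ∧ dx_j, the exterior derivative is
  d(omega) = sum_{i<j} d(g_{ij}) ∧ dx_i ∧ dx_j = sum_{i<j, k} (∂g_{ij}/∂x_k) dx_k ∧ dx_i ∧ dx_j.
Expand each term, using dx_k ∧ dx_i ∧ dx_j = sgn(permutation) dx_{(a)} ∧ dx_{(b)} ∧ dx_{(c)} with (a < b < c) sorted:
  d(2*x^2) includes (∂/∂x)(2*x^2) dx = (4*x) dx, which multiplied by dy ∧ dz gives (4*x) dx ∧ dy ∧ dz
Collecting like 3-forms: d(omega) = (4*x) dx ∧ dy ∧ dz.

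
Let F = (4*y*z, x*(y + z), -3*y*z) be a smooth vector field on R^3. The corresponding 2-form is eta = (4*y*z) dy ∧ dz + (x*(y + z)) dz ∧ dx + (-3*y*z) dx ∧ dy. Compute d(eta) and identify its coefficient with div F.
d(eta) = (x - 3*y) dx ∧ dy ∧ dz; div F = x - 3*y

For a 2-form in R^3 of the form above, applying d gives a 3-form with coefficient ∂P/∂x + ∂Q/∂y + ∂R/∂z:
  ∂P/∂x = 0
  ∂Q/∂y = x
  ∂R/∂z = -3*y
Sum = x - 3*y, which is exactly div F.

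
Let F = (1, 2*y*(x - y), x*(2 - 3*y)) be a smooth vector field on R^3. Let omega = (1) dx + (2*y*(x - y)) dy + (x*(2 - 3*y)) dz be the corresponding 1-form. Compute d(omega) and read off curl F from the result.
d(omega) = (-3*x) dy ∧ dz + (3*y - 2) dz ∧ dx + (2*y) dx ∧ dy; curl F = (-3*x, 3*y - 2, 2*y)

d omega = sum_{i<j} (∂f_j/∂x_i - ∂f_i/∂x_j) dx_i ∧ dx_j. Under the identification (dy ∧ dz, dz ∧ dx, dx ∧ dy) ↔ (e_x, e_y, e_z), the coefficients are exactly the components of curl F. Compute:
  ∂R/∂y - ∂Q/∂z = (-3*x) - (0) = -3*x
  ∂P/∂z - ∂R/∂x = (0) - (2 - 3*y) = 3*y - 2
  ∂Q/∂x - ∂P/∂y = (2*y) - (0) = 2*y.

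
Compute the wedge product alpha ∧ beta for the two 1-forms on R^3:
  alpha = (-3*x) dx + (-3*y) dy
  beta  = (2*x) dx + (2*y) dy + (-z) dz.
alpha ∧ beta = (3*x*z) dx ∧ dz + (3*y*z) dy ∧ dz

Distribute the wedge, using dx_i ∧ dx_j = -dx_j ∧ dx_i and dx_i ∧ dx_i = 0. For each pair (i, j) with i < j, the coefficient of dx_i ∧ dx_j in alpha ∧ beta is (alpha_i * beta_j - alpha_j * beta_i). Collecting: alpha ∧ beta = (3*x*z) dx ∧ dz + (3*y*z) dy ∧ dz.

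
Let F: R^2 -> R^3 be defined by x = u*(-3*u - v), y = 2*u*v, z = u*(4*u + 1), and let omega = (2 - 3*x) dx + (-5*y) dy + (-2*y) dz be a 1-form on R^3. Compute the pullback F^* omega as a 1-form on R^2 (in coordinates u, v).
F^* omega = (-54*u^3 - 59*u^2*v - 23*u*v^2 - 4*u*v - 12*u - 2*v) du + (u*(-9*u^2 - 23*u*v - 2)) dv

Using F^*(f dg) = (f ∘ F) d(g ∘ F), substitute each coordinate x_i by F_i(u, v) in f_i, and replace dx_i by d F_i = (∂F_i/∂u) du + (∂F_i/∂v) dv.
  For the x component: f_1(F) = 9*u^2 + 3*u*v + 2; d F_1 = (-6*u - v) du + (-u) dv
  For the y component: f_2(F) = -10*u*v; d F_2 = (2*v) du + (2*u) dv
  For the z component: f_3(F) = -4*u*v; d F_3 = (8*u + 1) du + (0) dv
Combining and collecting du, dv coefficients:
  coeff of du: -54*u^3 - 59*u^2*v - 23*u*v^2 - 4*u*v - 12*u - 2*v
  coeff of dv: u*(-9*u^2 - 23*u*v - 2)
F^* omega = (-54*u^3 - 59*u^2*v - 23*u*v^2 - 4*u*v - 12*u - 2*v) du + (u*(-9*u^2 - 23*u*v - 2)) dv.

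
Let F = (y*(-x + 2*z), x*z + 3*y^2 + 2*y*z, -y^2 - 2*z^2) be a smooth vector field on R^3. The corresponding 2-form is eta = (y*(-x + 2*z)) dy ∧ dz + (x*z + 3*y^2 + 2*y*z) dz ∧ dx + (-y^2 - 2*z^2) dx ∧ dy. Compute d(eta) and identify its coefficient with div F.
d(eta) = (5*y - 2*z) dx ∧ dy ∧ dz; div F = 5*y - 2*z

For a 2-form in R^3 of the form above, applying d gives a 3-form with coefficient ∂P/∂x + ∂Q/∂y + ∂R/∂z:
  ∂P/∂x = -y
  ∂Q/∂y = 6*y + 2*z
  ∂R/∂z = -4*z
Sum = 5*y - 2*z, which is exactly div F.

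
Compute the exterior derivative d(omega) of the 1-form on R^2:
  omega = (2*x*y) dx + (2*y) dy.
d(omega) = (-2*x) dx ∧ dy

For a 1-form omega = sum_i f_i dx_i, the exterior derivative is
  d(omega) = sum_{i < j} (∂f_j/∂x_i - ∂f_i/∂x_j) dx_i ∧ dx_j.
  coefficient of dx ∧ dy: ∂f_2/∂x - ∂f_1/∂y = ∂(2*y)/∂x - ∂(2*x*y)/∂y = -2*x
Assembling: d(omega) = (-2*x) dx ∧ dy.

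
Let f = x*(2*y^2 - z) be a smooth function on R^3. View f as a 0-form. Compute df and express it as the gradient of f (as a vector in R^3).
df = (2*y^2 - z) dx + (4*x*y) dy + (-x) dz; grad f = (2*y^2 - z, 4*x*y, -x)

For a 0-form f, d f = (∂f/∂x) dx + (∂f/∂y) dy + (∂f/∂z) dz. The components of the vector representation are exactly the entries of grad f in Cartesian coordinates:
  ∂f/∂x = 2*y^2 - z
  ∂f/∂y = 4*x*y
  ∂f/∂z = -x.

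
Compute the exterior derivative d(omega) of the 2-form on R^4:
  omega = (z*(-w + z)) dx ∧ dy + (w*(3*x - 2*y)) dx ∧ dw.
d(omega) = (-w + 2*z) dx ∧ dy ∧ dz + (2*w - z) dx ∧ dy ∧ dw

For a 2-form omega = sum_{i<j} g_{ij} dx_i ∧ dx_j, the exterior derivative is
  d(omega) = sum_{i<j} d(g_{ij}) ∧ dx_i ∧ dx_j = sum_{i<j, k} (∂g_{ij}/∂x_k) dx_k ∧ dx_i ∧ dx_j.
Expand each term, using dx_k ∧ dx_i ∧ dx_j = sgn(permutation) dx_{(a)} ∧ dx_{(b)} ∧ dx_{(c)} with (a < b < c) sorted:
  d(z*(-w + z)) includes (∂/∂z)(z*(-w + z)) dz = (-w + 2*z) dz, which multiplied by dx ∧ dy gives (-w + 2*z) dx ∧ dy ∧ dz
  d(z*(-w + z)) includes (∂/∂w)(z*(-w + z)) dw = (-z) dw, which multiplied by dx ∧ dy gives (-z) dx ∧ dy ∧ dw
  d(w*(3*x - 2*y)) includes (∂/∂y)(w*(3*x - 2*y)) dy = (-2*w) dy, which multiplied by dx ∧ dw gives (2*w) dx ∧ dy ∧ dw
Collecting like 3-forms: d(omega) = (-w + 2*z) dx ∧ dy ∧ dz + (2*w - z) dx ∧ dy ∧ dw.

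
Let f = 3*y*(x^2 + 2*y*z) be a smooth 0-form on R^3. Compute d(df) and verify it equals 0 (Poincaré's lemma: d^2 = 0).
d(df) = 0

Step 1: df = sum_i (∂f/∂x_i) dx_i = (6*x*y) dx + (3*x^2 + 12*y*z) dy + (6*y^2) dz.
Step 2: Apply d again. Using the 1-form formula, the coefficient of dx ∧ dy in d(df) is ∂^2 f/∂x ∂y - ∂^2 f/∂y ∂x = (6*x) - (6*x) = 0 (equality of mixed partials for smooth f).
Similarly for dx ∧ dz and dy ∧ dz — all coefficients vanish. So d(df) = 0.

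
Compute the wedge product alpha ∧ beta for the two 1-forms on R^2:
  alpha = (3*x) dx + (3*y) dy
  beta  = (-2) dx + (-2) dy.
alpha ∧ beta = (-6*x + 6*y) dx ∧ dy

Distribute the wedge, using dx_i ∧ dx_j = -dx_j ∧ dx_i and dx_i ∧ dx_i = 0. For each pair (i, j) with i < j, the coefficient of dx_i ∧ dx_j in alpha ∧ beta is (alpha_i * beta_j - alpha_j * beta_i). Collecting: alpha ∧ beta = (-6*x + 6*y) dx ∧ dy.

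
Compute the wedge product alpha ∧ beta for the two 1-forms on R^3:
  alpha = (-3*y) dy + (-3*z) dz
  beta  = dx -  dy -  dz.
alpha ∧ beta = (3*y) dx ∧ dy + (3*y - 3*z) dy ∧ dz + (3*z) dx ∧ dz

Distribute the wedge, using dx_i ∧ dx_j = -dx_j ∧ dx_i and dx_i ∧ dx_i = 0. For each pair (i, j) with i < j, the coefficient of dx_i ∧ dx_j in alpha ∧ beta is (alpha_i * beta_j - alpha_j * beta_i). Collecting: alpha ∧ beta = (3*y) dx ∧ dy + (3*y - 3*z) dy ∧ dz + (3*z) dx ∧ dz.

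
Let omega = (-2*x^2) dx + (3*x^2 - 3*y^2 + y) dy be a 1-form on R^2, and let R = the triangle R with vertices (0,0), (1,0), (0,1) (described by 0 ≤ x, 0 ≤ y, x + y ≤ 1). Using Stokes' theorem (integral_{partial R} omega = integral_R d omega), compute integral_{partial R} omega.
integral_(partial R) omega = 1

Stokes: integral_partial_R omega = integral_R d omega with d omega = (∂Q/∂x - ∂P/∂y) dx ∧ dy.
  ∂Q/∂x = 6*x
  ∂P/∂y = 0
  integrand = ∂Q/∂x - ∂P/∂y = 6*x.
Integrating over R: integral_0^1 integral_0^{1-x} (6*x) dy dx = 1.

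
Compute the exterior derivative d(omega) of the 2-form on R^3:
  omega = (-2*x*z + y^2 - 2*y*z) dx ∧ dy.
d(omega) = (-2*x - 2*y) dx ∧ dy ∧ dz

For a 2-form omega = sum_{i<j} g_{ij} dx_i ∧ dx_j, the exterior derivative is
  d(omega) = sum_{i<j} d(g_{ij}) ∧ dx_i ∧ dx_j = sum_{i<j, k} (∂g_{ij}/∂x_k) dx_k ∧ dx_i ∧ dx_j.
Expand each term, using dx_k ∧ dx_i ∧ dx_j = sgn(permutation) dx_{(a)} ∧ dx_{(b)} ∧ dx_{(c)} with (a < b < c) sorted:
  d(-2*x*z + y^2 - 2*y*z) includes (∂/∂z)(-2*x*z + y^2 - 2*y*z) dz = (-2*x - 2*y) dz, which multiplied by dx ∧ dy gives (-2*x - 2*y) dx ∧ dy ∧ dz
Collecting like 3-forms: d(omega) = (-2*x - 2*y) dx ∧ dy ∧ dz.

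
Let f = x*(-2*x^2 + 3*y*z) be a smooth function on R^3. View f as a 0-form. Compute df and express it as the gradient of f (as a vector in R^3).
df = (-6*x^2 + 3*y*z) dx + (3*x*z) dy + (3*x*y) dz; grad f = (-6*x^2 + 3*y*z, 3*x*z, 3*x*y)

For a 0-form f, d f = (∂f/∂x) dx + (∂f/∂y) dy + (∂f/∂z) dz. The components of the vector representation are exactly the entries of grad f in Cartesian coordinates:
  ∂f/∂x = -6*x^2 + 3*y*z
  ∂f/∂y = 3*x*z
  ∂f/∂z = 3*x*y.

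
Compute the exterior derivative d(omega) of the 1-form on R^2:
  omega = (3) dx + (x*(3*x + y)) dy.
d(omega) = (6*x + y) dx ∧ dy

For a 1-form omega = sum_i f_i dx_i, the exterior derivative is
  d(omega) = sum_{i < j} (∂f_j/∂x_i - ∂f_i/∂x_j) dx_i ∧ dx_j.
  coefficient of dx ∧ dy: ∂f_2/∂x - ∂f_1/∂y = ∂(x*(3*x + y))/∂x - ∂(3)/∂y = 6*x + y
Assembling: d(omega) = (6*x + y) dx ∧ dy.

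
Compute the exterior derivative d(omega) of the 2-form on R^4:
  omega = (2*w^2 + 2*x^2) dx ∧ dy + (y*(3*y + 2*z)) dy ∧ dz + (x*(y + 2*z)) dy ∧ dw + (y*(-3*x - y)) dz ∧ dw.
d(omega) = (4*w + y + 2*z) dx ∧ dy ∧ dw + (-5*x - 2*y) dy ∧ dz ∧ dw + (-3*y) dx ∧ dz ∧ dw

For a 2-form omega = sum_{i<j} g_{ij} dx_i ∧ dx_j, the exterior derivative is
  d(omega) = sum_{i<j} d(g_{ij}) ∧ dx_i ∧ dx_j = sum_{i<j, k} (∂g_{ij}/∂x_k) dx_k ∧ dx_i ∧ dx_j.
Expand each term, using dx_k ∧ dx_i ∧ dx_j = sgn(permutation) dx_{(a)} ∧ dx_{(b)} ∧ dx_{(c)} with (a < b < c) sorted:
  d(2*w^2 + 2*x^2) includes (∂/∂w)(2*w^2 + 2*x^2) dw = (4*w) dw, which multiplied by dx ∧ dy gives (4*w) dx ∧ dy ∧ dw
  d(x*(y + 2*z)) includes (∂/∂x)(x*(y + 2*z)) dx = (y + 2*z) dx, which multiplied by dy ∧ dw gives (y + 2*z) dx ∧ dy ∧ dw
  d(x*(y + 2*z)) includes (∂/∂z)(x*(y + 2*z)) dz = (2*x) dz, which multiplied by dy ∧ dw gives (-2*x) dy ∧ dz ∧ dw
  d(y*(-3*x - y)) includes (∂/∂x)(y*(-3*x - y)) dx = (-3*y) dx, which multiplied by dz ∧ dw gives (-3*y) dx ∧ dz ∧ dw
  d(y*(-3*x - y)) includes (∂/∂y)(y*(-3*x - y)) dy = (-3*x - 2*y) dy, which multiplied by dz ∧ dw gives (-3*x - 2*y) dy ∧ dz ∧ dw
Collecting like 3-forms: d(omega) = (4*w + y + 2*z) dx ∧ dy ∧ dw + (-5*x - 2*y) dy ∧ dz ∧ dw + (-3*y) dx ∧ dz ∧ dw.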